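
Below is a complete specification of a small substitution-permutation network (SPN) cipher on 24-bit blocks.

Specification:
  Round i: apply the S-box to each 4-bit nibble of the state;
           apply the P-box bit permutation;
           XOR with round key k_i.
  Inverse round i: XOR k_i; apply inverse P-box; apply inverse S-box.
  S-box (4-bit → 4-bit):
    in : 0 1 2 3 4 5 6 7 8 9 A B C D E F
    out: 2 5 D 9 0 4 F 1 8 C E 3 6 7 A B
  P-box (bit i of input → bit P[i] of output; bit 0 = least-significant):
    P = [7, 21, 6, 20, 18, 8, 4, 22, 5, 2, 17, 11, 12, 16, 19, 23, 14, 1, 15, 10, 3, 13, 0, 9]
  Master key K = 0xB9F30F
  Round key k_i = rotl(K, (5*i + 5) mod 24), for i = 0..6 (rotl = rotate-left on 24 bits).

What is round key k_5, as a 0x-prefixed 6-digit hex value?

0x7CC3EE

K = 0xB9F30F
k_0 = rotl(K, (5*0+5) mod 24) = rotl(K, 5) = 0x3E61F7
k_1 = rotl(K, (5*1+5) mod 24) = rotl(K, 10) = 0xCC3EE7
k_2 = rotl(K, (5*2+5) mod 24) = rotl(K, 15) = 0x87DCF9
k_3 = rotl(K, (5*3+5) mod 24) = rotl(K, 20) = 0xFB9F30
k_4 = rotl(K, (5*4+5) mod 24) = rotl(K, 1) = 0x73E61F
k_5 = rotl(K, (5*5+5) mod 24) = rotl(K, 6) = 0x7CC3EE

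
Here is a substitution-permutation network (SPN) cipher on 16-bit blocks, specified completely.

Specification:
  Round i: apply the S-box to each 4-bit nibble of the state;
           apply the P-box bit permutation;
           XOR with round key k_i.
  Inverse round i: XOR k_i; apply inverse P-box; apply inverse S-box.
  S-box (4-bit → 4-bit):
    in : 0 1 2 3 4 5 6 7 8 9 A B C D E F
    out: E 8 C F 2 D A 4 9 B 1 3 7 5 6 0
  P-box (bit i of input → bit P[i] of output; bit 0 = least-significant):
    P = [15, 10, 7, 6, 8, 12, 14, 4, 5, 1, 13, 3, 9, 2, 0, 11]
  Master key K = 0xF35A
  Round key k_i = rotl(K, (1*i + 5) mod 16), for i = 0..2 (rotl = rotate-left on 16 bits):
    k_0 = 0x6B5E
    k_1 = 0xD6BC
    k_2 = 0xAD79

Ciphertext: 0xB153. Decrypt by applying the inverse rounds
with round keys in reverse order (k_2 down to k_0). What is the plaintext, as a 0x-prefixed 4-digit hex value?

0xC2DA

s_0 = ciphertext = 0xB153
s_1 = InvRound(s_0, k_2) = 0x1944
s_2 = InvRound(s_1, k_1) = 0x8853
s_3 = InvRound(s_2, k_0) = 0xC2DA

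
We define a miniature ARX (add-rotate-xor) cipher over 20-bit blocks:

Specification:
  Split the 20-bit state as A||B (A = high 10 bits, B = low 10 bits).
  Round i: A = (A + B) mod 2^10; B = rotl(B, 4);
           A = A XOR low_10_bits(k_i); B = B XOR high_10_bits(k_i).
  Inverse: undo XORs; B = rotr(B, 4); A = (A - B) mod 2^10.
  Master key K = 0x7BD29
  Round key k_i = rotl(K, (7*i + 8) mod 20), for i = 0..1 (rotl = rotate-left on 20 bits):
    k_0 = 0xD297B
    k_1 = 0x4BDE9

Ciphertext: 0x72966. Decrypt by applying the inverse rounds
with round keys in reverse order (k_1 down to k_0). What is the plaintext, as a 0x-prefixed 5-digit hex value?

s_0 = ciphertext = 0x72966
s_1 = InvRound(s_0, k_1) = 0x77E44
s_2 = InvRound(s_1, k_0) = 0x45390

0x45390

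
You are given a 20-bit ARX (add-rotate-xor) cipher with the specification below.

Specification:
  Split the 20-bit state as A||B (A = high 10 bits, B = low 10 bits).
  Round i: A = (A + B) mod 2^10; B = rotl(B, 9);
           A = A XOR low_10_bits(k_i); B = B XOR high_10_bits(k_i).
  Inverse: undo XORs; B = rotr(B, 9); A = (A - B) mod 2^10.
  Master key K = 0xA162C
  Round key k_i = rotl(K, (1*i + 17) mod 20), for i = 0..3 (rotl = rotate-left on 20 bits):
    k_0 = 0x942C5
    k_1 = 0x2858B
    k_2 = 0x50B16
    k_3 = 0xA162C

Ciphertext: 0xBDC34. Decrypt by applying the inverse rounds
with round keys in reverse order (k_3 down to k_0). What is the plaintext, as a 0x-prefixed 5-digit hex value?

s_0 = ciphertext = 0xBDC34
s_1 = InvRound(s_0, k_3) = 0xDE163
s_2 = InvRound(s_1, k_2) = 0x0B042
s_3 = InvRound(s_2, k_1) = 0xF85C6
s_4 = InvRound(s_3, k_0) = 0x7DF2D

0x7DF2D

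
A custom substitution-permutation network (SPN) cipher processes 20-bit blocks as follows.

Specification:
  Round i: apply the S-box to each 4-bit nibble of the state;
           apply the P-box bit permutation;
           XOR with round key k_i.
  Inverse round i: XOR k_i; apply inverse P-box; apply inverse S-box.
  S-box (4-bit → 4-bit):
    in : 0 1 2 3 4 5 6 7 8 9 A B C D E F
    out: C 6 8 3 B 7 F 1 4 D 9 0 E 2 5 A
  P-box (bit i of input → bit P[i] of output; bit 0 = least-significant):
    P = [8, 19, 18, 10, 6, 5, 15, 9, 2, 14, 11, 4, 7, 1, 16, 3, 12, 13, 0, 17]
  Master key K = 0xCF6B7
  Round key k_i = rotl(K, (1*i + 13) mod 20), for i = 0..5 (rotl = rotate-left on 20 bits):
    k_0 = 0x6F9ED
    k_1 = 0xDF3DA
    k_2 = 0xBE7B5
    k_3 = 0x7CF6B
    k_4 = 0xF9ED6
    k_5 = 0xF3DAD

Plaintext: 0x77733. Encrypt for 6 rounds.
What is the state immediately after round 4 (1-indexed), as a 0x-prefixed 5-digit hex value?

s_0 = plaintext = 0x77733
s_1 = Round(s_0, k_0) = 0xEE809
s_2 = Round(s_1, k_1) = 0x86C5B
s_3 = Round(s_2, k_2) = 0xA2F4E
s_4 = Round(s_3, k_3) = 0x19C13
s_5 = Round(s_4, k_4) = 0x6776F
s_6 = Round(s_5, k_5) = 0x58B48

0x19C13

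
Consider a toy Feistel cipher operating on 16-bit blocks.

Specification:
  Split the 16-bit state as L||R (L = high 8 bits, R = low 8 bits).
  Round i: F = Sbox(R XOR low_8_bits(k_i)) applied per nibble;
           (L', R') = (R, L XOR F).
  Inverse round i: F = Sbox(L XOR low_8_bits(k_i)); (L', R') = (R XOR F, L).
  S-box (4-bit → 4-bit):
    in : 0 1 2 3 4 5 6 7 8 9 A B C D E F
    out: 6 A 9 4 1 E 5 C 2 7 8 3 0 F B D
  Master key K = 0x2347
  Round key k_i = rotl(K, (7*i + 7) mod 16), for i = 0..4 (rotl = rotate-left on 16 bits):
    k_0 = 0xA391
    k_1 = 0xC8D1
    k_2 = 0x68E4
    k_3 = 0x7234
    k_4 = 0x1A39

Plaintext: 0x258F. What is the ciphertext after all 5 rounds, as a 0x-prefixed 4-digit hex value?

s_0 = plaintext = 0x258F
s_1 = Round(s_0, k_0) = 0x8F8E
s_2 = Round(s_1, k_1) = 0x8E62
s_3 = Round(s_2, k_2) = 0x62AB
s_4 = Round(s_3, k_3) = 0xAB1F
s_5 = Round(s_4, k_4) = 0x1F3E

0x1F3E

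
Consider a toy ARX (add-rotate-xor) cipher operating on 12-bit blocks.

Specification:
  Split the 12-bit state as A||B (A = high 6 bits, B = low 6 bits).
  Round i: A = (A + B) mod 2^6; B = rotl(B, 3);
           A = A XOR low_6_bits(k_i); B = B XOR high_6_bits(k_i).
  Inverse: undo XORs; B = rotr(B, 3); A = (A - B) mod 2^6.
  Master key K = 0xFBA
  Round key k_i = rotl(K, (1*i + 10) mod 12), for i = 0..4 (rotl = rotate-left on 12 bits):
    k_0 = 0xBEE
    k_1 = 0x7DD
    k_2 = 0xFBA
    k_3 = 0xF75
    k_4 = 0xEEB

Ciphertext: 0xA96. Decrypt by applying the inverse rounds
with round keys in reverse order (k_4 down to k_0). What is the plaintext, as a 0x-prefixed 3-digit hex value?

s_0 = ciphertext = 0xA96
s_1 = InvRound(s_0, k_4) = 0x52D
s_2 = InvRound(s_1, k_3) = 0x7C2
s_3 = InvRound(s_2, k_2) = 0xFA7
s_4 = InvRound(s_3, k_1) = 0x707
s_5 = InvRound(s_4, k_0) = 0xB45

0xB45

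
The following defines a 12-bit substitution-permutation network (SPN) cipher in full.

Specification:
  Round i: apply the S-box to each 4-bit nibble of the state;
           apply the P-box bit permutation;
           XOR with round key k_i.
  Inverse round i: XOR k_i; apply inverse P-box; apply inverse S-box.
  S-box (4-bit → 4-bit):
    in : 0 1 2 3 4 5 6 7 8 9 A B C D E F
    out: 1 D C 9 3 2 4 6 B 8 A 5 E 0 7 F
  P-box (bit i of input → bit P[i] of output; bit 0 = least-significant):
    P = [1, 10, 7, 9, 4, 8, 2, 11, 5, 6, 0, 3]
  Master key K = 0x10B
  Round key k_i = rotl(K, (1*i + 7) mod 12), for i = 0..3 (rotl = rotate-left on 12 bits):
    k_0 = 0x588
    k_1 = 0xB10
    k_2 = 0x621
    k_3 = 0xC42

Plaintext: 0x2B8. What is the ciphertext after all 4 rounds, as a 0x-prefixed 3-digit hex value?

0xDE6

s_0 = plaintext = 0x2B8
s_1 = Round(s_0, k_0) = 0x397
s_2 = Round(s_1, k_1) = 0x7B8
s_3 = Round(s_2, k_2) = 0x076
s_4 = Round(s_3, k_3) = 0xDE6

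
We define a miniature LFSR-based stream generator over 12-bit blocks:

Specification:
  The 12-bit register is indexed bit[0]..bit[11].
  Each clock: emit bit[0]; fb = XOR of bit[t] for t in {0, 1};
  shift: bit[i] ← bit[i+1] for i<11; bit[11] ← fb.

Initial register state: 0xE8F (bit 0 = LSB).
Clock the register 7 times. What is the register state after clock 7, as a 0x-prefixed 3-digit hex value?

0x91D

reg_0 = 0xE8F
clock 1: out=1, reg = 0x747
clock 2: out=1, reg = 0x3A3
clock 3: out=1, reg = 0x1D1
clock 4: out=1, reg = 0x8E8
clock 5: out=0, reg = 0x474
clock 6: out=0, reg = 0x23A
clock 7: out=0, reg = 0x91D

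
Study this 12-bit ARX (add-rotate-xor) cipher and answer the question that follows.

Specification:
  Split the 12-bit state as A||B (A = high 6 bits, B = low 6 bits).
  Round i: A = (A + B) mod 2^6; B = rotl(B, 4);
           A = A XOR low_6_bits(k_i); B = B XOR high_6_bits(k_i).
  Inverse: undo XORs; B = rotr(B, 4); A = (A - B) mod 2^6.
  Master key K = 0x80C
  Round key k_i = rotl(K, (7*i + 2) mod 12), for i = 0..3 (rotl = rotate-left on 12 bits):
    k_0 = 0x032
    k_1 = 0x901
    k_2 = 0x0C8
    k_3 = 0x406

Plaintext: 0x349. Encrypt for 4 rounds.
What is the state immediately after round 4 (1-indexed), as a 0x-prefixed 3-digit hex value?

s_0 = plaintext = 0x349
s_1 = Round(s_0, k_0) = 0x912
s_2 = Round(s_1, k_1) = 0xDC0
s_3 = Round(s_2, k_2) = 0xFC3
s_4 = Round(s_3, k_3) = 0x120

0x120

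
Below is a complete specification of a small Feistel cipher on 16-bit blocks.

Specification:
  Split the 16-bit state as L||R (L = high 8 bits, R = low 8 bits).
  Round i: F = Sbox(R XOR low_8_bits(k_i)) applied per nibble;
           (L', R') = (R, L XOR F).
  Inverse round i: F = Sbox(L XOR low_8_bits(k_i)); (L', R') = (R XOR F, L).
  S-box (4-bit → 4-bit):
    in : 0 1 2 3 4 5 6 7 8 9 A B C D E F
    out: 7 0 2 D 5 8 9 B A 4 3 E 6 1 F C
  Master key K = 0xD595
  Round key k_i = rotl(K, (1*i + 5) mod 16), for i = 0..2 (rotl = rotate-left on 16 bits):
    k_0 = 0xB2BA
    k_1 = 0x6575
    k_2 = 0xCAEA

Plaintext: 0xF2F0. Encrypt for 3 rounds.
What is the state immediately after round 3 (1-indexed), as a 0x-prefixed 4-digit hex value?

s_0 = plaintext = 0xF2F0
s_1 = Round(s_0, k_0) = 0xF0A1
s_2 = Round(s_1, k_1) = 0xA1E5
s_3 = Round(s_2, k_2) = 0xE5DD

0xE5DD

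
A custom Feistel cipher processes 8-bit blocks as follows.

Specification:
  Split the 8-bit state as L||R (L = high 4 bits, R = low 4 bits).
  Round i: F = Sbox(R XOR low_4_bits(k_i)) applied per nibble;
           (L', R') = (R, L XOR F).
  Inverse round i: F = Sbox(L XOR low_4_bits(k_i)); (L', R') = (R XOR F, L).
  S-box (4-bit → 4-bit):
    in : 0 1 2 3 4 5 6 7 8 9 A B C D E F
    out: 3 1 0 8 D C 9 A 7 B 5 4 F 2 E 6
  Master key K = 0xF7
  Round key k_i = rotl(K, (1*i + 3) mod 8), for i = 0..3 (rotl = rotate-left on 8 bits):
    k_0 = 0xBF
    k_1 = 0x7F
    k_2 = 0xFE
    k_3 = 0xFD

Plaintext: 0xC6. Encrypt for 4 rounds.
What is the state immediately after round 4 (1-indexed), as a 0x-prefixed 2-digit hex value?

s_0 = plaintext = 0xC6
s_1 = Round(s_0, k_0) = 0x67
s_2 = Round(s_1, k_1) = 0x71
s_3 = Round(s_2, k_2) = 0x11
s_4 = Round(s_3, k_3) = 0x1E

0x1E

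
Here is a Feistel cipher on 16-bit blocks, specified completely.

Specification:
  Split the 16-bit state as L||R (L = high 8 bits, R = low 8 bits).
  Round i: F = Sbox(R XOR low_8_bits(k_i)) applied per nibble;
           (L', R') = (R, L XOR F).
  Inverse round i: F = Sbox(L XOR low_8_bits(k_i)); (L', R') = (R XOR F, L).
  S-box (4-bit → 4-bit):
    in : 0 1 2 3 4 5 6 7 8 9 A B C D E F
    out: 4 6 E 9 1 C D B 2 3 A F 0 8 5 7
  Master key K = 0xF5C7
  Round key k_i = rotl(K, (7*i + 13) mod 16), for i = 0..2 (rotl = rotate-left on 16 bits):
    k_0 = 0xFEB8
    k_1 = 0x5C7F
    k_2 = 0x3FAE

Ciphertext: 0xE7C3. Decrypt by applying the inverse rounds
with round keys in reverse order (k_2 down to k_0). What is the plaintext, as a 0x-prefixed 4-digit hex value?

s_0 = ciphertext = 0xE7C3
s_1 = InvRound(s_0, k_2) = 0xD0E7
s_2 = InvRound(s_1, k_1) = 0x40D0
s_3 = InvRound(s_2, k_0) = 0xA240

0xA240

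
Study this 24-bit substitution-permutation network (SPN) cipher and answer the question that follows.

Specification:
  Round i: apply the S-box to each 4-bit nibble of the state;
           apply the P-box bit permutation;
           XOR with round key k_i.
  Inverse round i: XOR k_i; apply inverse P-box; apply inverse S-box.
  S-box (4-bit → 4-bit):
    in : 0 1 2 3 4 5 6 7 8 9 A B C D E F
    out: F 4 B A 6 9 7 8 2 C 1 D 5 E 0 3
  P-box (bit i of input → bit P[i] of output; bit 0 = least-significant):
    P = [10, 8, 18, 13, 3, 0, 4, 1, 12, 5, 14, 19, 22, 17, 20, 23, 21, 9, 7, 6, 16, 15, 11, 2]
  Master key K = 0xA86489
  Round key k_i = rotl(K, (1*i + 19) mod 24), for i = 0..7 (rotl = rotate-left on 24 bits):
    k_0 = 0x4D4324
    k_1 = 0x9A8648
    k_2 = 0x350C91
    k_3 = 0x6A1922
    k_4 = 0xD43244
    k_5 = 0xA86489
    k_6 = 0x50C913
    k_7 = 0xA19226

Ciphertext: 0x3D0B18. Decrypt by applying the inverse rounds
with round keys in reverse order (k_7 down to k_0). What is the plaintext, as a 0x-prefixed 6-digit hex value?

s_0 = ciphertext = 0x3D0B18
s_1 = InvRound(s_0, k_7) = 0xDE92B4
s_2 = InvRound(s_1, k_6) = 0x943034
s_3 = InvRound(s_2, k_5) = 0x7C106C
s_4 = InvRound(s_3, k_4) = 0xEF73A7
s_5 = InvRound(s_4, k_3) = 0xB47189
s_6 = InvRound(s_5, k_2) = 0xCE7CC2
s_7 = InvRound(s_6, k_1) = 0x44CC59
s_8 = InvRound(s_7, k_0) = 0x03E36F

0x03E36F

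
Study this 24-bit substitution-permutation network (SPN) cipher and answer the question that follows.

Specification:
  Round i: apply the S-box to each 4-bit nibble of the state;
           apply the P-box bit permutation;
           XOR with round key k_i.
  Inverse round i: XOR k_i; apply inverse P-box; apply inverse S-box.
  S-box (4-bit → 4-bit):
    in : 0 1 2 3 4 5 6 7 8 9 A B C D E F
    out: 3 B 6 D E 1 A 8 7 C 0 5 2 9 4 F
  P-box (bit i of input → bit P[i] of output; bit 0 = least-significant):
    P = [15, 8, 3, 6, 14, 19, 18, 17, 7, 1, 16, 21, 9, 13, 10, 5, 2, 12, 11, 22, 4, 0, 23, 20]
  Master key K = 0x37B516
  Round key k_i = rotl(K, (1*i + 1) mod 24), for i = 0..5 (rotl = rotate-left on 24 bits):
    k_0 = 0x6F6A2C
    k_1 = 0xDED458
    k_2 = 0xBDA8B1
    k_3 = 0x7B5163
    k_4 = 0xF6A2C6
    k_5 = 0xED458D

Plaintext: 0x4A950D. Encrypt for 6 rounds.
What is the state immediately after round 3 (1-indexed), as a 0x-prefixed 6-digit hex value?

0xD4EAEA

s_0 = plaintext = 0x4A950D
s_1 = Round(s_0, k_0) = 0xF7AECD
s_2 = Round(s_1, k_1) = 0x075409
s_3 = Round(s_2, k_2) = 0xD4EAEA
s_4 = Round(s_3, k_3) = 0x2F4D73
s_5 = Round(s_4, k_4) = 0x141E2B
s_6 = Round(s_5, k_5) = 0xB0FFB4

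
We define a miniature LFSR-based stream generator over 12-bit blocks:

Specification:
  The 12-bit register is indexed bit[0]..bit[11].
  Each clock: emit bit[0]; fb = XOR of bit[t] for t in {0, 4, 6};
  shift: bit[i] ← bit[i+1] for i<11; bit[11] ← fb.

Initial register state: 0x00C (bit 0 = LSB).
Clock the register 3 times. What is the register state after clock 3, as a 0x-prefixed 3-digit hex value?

0x801

reg_0 = 0x00C
clock 1: out=0, reg = 0x006
clock 2: out=0, reg = 0x003
clock 3: out=1, reg = 0x801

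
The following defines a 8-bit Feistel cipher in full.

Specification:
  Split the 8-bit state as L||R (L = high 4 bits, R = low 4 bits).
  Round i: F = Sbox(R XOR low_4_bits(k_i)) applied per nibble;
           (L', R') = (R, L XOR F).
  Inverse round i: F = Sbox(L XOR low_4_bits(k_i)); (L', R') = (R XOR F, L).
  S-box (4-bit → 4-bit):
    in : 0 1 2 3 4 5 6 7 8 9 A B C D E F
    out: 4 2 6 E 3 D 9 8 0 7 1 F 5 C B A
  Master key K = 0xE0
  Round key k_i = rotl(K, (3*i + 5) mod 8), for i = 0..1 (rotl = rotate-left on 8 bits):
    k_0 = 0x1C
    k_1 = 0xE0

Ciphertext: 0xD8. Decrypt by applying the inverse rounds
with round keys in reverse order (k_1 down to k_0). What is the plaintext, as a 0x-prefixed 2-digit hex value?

0xD4

s_0 = ciphertext = 0xD8
s_1 = InvRound(s_0, k_1) = 0x4D
s_2 = InvRound(s_1, k_0) = 0xD4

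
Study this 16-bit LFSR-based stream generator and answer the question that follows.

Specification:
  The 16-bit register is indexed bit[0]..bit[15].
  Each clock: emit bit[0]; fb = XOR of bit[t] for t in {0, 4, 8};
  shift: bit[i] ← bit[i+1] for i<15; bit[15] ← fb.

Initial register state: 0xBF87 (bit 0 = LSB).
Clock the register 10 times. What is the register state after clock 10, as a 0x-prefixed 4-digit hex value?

0x302F

reg_0 = 0xBF87
clock 1: out=1, reg = 0x5FC3
clock 2: out=1, reg = 0x2FE1
clock 3: out=1, reg = 0x17F0
clock 4: out=0, reg = 0x0BF8
clock 5: out=0, reg = 0x05FC
clock 6: out=0, reg = 0x02FE
clock 7: out=0, reg = 0x817F
clock 8: out=1, reg = 0xC0BF
clock 9: out=1, reg = 0x605F
clock 10: out=1, reg = 0x302F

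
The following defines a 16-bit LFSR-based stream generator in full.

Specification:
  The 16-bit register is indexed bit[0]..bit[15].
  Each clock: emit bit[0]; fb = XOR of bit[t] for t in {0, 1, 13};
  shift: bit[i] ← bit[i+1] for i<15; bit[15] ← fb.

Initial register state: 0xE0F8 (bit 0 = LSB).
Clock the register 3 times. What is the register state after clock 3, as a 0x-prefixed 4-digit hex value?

reg_0 = 0xE0F8
clock 1: out=0, reg = 0xF07C
clock 2: out=0, reg = 0xF83E
clock 3: out=0, reg = 0x7C1F

0x7C1F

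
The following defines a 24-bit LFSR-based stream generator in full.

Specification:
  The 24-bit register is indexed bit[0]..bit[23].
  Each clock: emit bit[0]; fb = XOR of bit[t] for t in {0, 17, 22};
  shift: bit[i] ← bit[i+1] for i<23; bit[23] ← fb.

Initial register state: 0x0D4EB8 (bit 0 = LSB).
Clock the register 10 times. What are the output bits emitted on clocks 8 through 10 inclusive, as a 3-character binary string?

reg_0 = 0x0D4EB8
clock 1: out=0, reg = 0x06A75C
clock 2: out=0, reg = 0x8353AE
clock 3: out=0, reg = 0xC1A9D7
clock 4: out=1, reg = 0x60D4EB
clock 5: out=1, reg = 0x306A75
clock 6: out=1, reg = 0x98353A
clock 7: out=0, reg = 0x4C1A9D
clock 8: out=1, reg = 0x260D4E
clock 9: out=0, reg = 0x9306A7
clock 10: out=1, reg = 0x498353

101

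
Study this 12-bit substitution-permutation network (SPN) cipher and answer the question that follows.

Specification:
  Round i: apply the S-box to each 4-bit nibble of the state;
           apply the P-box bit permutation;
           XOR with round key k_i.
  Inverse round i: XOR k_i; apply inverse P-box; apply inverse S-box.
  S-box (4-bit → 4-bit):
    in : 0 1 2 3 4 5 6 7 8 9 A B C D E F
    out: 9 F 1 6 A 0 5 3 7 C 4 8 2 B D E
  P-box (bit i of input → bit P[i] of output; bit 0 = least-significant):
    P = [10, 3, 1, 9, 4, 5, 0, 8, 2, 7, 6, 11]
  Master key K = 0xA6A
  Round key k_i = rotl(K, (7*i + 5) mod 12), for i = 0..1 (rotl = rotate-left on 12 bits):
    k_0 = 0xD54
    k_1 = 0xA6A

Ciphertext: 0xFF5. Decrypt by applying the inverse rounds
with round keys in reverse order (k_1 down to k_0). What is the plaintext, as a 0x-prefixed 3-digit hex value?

s_0 = ciphertext = 0xFF5
s_1 = InvRound(s_0, k_1) = 0x7E8
s_2 = InvRound(s_1, k_0) = 0xD74

0xD74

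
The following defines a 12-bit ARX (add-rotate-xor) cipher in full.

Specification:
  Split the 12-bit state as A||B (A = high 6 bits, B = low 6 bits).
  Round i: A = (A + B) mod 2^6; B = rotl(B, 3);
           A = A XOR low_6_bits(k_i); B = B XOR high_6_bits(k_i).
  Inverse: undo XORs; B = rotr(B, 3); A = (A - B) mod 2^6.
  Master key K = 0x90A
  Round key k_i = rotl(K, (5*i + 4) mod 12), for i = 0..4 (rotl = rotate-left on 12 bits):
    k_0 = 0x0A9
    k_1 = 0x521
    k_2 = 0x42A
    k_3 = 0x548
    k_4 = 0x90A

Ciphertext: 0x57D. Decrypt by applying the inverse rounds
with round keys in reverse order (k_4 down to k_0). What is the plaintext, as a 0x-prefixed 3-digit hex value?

s_0 = ciphertext = 0x57D
s_1 = InvRound(s_0, k_4) = 0x50B
s_2 = InvRound(s_1, k_3) = 0xA73
s_3 = InvRound(s_2, k_2) = 0x9DC
s_4 = InvRound(s_3, k_1) = 0x141
s_5 = InvRound(s_4, k_0) = 0x518

0x518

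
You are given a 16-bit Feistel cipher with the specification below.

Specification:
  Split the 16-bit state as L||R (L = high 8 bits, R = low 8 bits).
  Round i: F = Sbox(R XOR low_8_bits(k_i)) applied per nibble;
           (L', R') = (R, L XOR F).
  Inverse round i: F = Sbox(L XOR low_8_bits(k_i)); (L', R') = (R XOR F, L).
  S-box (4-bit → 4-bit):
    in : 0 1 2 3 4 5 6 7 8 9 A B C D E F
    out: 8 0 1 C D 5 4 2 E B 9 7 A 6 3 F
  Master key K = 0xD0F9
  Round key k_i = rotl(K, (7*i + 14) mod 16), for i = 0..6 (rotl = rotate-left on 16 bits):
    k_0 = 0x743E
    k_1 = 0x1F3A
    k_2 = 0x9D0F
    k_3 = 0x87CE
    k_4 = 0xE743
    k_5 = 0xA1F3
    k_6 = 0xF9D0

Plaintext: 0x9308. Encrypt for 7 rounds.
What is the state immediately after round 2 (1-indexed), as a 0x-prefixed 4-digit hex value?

0x574E

s_0 = plaintext = 0x9308
s_1 = Round(s_0, k_0) = 0x0857
s_2 = Round(s_1, k_1) = 0x574E
s_3 = Round(s_2, k_2) = 0x4E87
s_4 = Round(s_3, k_3) = 0x8795
s_5 = Round(s_4, k_4) = 0x95E3
s_6 = Round(s_5, k_5) = 0xE39D
s_7 = Round(s_6, k_6) = 0x9D35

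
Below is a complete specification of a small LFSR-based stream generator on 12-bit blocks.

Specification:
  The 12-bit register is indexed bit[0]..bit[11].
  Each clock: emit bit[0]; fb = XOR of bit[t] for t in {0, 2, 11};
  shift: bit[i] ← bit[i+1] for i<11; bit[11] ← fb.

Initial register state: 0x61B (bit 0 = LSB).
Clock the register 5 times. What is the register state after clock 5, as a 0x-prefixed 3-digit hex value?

0x5B0

reg_0 = 0x61B
clock 1: out=1, reg = 0xB0D
clock 2: out=1, reg = 0xD86
clock 3: out=0, reg = 0x6C3
clock 4: out=1, reg = 0xB61
clock 5: out=1, reg = 0x5B0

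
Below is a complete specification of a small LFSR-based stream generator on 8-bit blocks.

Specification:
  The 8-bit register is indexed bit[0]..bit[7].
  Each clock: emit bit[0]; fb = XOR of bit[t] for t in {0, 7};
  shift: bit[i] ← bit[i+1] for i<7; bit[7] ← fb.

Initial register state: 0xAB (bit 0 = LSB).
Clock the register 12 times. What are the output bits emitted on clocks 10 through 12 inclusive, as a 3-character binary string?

reg_0 = 0xAB
clock 1: out=1, reg = 0x55
clock 2: out=1, reg = 0xAA
clock 3: out=0, reg = 0xD5
clock 4: out=1, reg = 0x6A
clock 5: out=0, reg = 0x35
clock 6: out=1, reg = 0x9A
clock 7: out=0, reg = 0xCD
clock 8: out=1, reg = 0x66
clock 9: out=0, reg = 0x33
clock 10: out=1, reg = 0x99
clock 11: out=1, reg = 0x4C
clock 12: out=0, reg = 0x26

110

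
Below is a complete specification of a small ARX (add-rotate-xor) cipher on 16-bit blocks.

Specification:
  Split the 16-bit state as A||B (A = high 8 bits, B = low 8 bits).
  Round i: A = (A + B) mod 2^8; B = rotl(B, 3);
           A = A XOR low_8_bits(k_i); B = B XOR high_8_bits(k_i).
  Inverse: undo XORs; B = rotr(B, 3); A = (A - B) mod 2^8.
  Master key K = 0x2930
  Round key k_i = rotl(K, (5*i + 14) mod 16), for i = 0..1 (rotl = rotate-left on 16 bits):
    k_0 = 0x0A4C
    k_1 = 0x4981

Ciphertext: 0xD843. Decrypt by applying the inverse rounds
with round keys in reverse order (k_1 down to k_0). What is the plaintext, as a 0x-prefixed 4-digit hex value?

s_0 = ciphertext = 0xD843
s_1 = InvRound(s_0, k_1) = 0x1841
s_2 = InvRound(s_1, k_0) = 0xEB69

0xEB69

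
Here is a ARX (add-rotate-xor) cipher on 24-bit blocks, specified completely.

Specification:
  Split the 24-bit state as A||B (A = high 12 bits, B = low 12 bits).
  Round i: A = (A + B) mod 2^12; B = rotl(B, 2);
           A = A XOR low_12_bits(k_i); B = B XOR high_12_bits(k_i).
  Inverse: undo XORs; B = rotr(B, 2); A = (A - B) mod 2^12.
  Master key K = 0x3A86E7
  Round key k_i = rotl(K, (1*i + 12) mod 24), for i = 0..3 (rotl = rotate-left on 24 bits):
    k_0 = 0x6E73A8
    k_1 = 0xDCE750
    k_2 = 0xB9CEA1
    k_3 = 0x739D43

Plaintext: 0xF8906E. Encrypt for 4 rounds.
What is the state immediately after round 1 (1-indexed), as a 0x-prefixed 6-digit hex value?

s_0 = plaintext = 0xF8906E
s_1 = Round(s_0, k_0) = 0xC5F75F
s_2 = Round(s_1, k_1) = 0x4EE0B3
s_3 = Round(s_2, k_2) = 0xB00950
s_4 = Round(s_3, k_3) = 0x91327B

0xC5F75F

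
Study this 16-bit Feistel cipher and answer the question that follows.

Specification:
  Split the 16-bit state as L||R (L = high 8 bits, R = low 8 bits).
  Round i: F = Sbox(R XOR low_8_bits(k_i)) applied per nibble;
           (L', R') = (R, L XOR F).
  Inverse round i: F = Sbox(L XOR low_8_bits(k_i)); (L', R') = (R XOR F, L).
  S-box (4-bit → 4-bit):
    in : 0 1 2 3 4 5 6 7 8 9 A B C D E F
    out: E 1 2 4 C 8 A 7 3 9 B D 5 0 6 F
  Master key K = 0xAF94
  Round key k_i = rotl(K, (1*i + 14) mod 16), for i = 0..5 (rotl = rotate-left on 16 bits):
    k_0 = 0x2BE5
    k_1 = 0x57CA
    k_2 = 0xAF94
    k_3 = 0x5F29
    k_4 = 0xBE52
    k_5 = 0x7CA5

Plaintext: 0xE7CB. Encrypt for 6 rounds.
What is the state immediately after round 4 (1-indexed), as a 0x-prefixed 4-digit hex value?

0x136D

s_0 = plaintext = 0xE7CB
s_1 = Round(s_0, k_0) = 0xCBC1
s_2 = Round(s_1, k_1) = 0xC126
s_3 = Round(s_2, k_2) = 0x2613
s_4 = Round(s_3, k_3) = 0x136D
s_5 = Round(s_4, k_4) = 0x6D5C
s_6 = Round(s_5, k_5) = 0x5C94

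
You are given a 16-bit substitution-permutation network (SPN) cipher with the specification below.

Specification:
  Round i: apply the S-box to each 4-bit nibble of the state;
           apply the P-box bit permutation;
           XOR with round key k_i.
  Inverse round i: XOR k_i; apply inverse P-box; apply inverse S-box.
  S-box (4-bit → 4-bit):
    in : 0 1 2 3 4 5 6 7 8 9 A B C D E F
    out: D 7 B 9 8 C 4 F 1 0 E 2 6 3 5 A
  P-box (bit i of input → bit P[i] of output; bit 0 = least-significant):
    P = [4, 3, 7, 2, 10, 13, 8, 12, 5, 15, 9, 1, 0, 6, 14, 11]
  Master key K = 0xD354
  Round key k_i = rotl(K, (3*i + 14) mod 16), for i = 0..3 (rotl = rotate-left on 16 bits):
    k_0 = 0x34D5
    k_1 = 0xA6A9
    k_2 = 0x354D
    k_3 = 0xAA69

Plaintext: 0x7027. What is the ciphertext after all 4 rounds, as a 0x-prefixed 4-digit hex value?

s_0 = plaintext = 0x7027
s_1 = Round(s_0, k_0) = 0x4A2A
s_2 = Round(s_1, k_1) = 0x1827
s_3 = Round(s_2, k_2) = 0x41B0
s_4 = Round(s_3, k_3) = 0x00DD

0x00DD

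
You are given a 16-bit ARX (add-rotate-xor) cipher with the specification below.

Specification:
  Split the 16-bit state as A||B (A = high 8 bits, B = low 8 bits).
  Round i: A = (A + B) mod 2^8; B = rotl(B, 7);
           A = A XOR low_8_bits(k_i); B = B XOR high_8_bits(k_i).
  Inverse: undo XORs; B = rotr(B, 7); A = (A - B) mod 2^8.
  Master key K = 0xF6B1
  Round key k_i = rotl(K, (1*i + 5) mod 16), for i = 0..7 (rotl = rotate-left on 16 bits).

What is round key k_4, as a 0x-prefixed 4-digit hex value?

0x63ED

K = 0xF6B1
k_0 = rotl(K, (1*0+5) mod 16) = rotl(K, 5) = 0xD63E
k_1 = rotl(K, (1*1+5) mod 16) = rotl(K, 6) = 0xAC7D
k_2 = rotl(K, (1*2+5) mod 16) = rotl(K, 7) = 0x58FB
k_3 = rotl(K, (1*3+5) mod 16) = rotl(K, 8) = 0xB1F6
k_4 = rotl(K, (1*4+5) mod 16) = rotl(K, 9) = 0x63ED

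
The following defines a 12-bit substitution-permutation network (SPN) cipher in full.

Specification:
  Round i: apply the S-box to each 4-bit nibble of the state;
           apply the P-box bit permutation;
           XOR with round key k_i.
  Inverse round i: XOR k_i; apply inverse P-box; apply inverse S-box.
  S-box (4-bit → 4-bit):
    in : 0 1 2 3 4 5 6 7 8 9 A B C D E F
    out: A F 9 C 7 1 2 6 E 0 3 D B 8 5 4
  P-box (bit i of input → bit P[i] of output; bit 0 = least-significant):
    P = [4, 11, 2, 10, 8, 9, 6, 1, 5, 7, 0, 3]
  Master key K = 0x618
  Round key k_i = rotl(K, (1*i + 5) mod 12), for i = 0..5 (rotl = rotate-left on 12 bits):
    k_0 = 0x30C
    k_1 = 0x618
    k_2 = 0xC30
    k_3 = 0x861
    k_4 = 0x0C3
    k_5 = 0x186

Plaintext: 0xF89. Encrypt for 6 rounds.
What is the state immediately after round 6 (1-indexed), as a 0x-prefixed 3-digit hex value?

s_0 = plaintext = 0xF89
s_1 = Round(s_0, k_0) = 0x14F
s_2 = Round(s_1, k_1) = 0x5F5
s_3 = Round(s_2, k_2) = 0xC40
s_4 = Round(s_3, k_3) = 0x789
s_5 = Round(s_4, k_4) = 0x200
s_6 = Round(s_5, k_5) = 0xFAC

0xFAC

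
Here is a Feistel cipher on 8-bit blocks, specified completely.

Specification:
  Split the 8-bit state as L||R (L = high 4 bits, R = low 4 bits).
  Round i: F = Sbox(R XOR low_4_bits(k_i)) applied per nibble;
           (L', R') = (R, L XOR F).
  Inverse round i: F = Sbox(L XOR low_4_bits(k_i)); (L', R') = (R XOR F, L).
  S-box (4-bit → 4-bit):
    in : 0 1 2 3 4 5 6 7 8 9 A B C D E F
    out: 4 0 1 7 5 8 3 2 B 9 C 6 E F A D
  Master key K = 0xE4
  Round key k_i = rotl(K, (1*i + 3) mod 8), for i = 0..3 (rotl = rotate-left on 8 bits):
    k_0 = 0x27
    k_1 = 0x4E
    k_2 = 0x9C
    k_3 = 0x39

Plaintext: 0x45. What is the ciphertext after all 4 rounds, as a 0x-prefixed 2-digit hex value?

s_0 = plaintext = 0x45
s_1 = Round(s_0, k_0) = 0x55
s_2 = Round(s_1, k_1) = 0x53
s_3 = Round(s_2, k_2) = 0x38
s_4 = Round(s_3, k_3) = 0x83

0x83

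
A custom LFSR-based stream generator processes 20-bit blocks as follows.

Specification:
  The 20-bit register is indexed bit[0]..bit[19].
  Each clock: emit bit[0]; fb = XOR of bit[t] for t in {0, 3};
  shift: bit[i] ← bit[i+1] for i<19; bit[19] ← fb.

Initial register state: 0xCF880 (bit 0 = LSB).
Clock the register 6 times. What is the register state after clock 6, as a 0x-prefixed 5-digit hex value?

0x433E2

reg_0 = 0xCF880
clock 1: out=0, reg = 0x67C40
clock 2: out=0, reg = 0x33E20
clock 3: out=0, reg = 0x19F10
clock 4: out=0, reg = 0x0CF88
clock 5: out=0, reg = 0x867C4
clock 6: out=0, reg = 0x433E2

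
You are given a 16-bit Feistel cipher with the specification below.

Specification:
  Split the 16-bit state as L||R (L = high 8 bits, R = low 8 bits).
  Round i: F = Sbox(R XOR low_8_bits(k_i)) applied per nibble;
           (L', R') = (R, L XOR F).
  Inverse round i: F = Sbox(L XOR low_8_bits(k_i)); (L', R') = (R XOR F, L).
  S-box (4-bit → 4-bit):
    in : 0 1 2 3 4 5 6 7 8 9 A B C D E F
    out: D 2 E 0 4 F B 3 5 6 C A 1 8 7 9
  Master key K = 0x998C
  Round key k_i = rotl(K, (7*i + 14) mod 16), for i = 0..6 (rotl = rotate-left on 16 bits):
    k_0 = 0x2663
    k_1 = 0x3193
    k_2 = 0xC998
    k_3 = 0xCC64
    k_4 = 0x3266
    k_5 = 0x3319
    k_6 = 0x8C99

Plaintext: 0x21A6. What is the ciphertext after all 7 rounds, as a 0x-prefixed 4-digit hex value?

s_0 = plaintext = 0x21A6
s_1 = Round(s_0, k_0) = 0xA63E
s_2 = Round(s_1, k_1) = 0x3E6E
s_3 = Round(s_2, k_2) = 0x6EA5
s_4 = Round(s_3, k_3) = 0xA57C
s_5 = Round(s_4, k_4) = 0x7C89
s_6 = Round(s_5, k_5) = 0x8911
s_7 = Round(s_6, k_6) = 0x11DC

0x11DC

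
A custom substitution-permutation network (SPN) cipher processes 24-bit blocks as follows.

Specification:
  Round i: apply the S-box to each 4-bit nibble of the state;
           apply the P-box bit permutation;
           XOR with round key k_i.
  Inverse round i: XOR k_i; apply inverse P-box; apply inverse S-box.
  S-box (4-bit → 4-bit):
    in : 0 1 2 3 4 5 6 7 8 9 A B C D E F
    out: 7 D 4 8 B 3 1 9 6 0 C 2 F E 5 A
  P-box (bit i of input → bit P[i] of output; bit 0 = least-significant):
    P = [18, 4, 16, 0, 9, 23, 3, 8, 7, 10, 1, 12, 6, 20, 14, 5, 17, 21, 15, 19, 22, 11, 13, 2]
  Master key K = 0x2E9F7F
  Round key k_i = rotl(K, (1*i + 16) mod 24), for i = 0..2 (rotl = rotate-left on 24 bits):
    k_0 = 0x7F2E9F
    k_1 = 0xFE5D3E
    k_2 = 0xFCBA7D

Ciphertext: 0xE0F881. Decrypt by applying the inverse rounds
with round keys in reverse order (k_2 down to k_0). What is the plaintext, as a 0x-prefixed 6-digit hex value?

0xBBE87C

s_0 = ciphertext = 0xE0F881
s_1 = InvRound(s_0, k_2) = 0x33C6E5
s_2 = InvRound(s_1, k_1) = 0x5A61CC
s_3 = InvRound(s_2, k_0) = 0xBBE87C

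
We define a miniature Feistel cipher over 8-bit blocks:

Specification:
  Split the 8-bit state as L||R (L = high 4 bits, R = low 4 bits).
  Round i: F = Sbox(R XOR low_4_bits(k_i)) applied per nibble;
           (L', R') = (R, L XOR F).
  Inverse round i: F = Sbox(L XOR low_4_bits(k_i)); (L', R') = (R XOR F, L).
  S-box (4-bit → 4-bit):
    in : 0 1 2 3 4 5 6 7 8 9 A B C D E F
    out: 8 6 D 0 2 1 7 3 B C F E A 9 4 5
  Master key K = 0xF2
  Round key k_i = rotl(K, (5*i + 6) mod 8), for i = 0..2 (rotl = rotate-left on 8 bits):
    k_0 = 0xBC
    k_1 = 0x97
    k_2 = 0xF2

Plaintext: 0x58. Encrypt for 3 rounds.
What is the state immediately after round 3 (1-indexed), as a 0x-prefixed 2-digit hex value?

0x0A

s_0 = plaintext = 0x58
s_1 = Round(s_0, k_0) = 0x87
s_2 = Round(s_1, k_1) = 0x70
s_3 = Round(s_2, k_2) = 0x0A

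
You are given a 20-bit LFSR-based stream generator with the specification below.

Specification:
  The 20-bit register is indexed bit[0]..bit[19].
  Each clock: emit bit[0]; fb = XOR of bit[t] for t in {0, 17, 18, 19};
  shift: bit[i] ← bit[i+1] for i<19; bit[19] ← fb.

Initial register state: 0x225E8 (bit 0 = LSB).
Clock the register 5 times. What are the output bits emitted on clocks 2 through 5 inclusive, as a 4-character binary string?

0010

reg_0 = 0x225E8
clock 1: out=0, reg = 0x912F4
clock 2: out=0, reg = 0xC897A
clock 3: out=0, reg = 0x644BD
clock 4: out=1, reg = 0xB225E
clock 5: out=0, reg = 0x5912F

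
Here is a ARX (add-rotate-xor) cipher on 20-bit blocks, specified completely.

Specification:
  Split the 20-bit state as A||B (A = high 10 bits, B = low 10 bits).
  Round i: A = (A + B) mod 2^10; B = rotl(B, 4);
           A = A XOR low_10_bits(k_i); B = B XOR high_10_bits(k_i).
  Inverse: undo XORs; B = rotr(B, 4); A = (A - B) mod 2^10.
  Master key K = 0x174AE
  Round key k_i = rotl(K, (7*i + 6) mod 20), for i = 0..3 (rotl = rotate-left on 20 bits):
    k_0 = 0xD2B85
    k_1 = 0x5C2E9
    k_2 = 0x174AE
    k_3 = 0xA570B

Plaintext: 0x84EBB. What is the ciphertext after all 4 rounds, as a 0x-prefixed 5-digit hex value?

0x910D8

s_0 = plaintext = 0x84EBB
s_1 = Round(s_0, k_0) = 0xD2CF0
s_2 = Round(s_1, k_1) = 0xB4A73
s_3 = Round(s_2, k_2) = 0x7AF64
s_4 = Round(s_3, k_3) = 0x910D8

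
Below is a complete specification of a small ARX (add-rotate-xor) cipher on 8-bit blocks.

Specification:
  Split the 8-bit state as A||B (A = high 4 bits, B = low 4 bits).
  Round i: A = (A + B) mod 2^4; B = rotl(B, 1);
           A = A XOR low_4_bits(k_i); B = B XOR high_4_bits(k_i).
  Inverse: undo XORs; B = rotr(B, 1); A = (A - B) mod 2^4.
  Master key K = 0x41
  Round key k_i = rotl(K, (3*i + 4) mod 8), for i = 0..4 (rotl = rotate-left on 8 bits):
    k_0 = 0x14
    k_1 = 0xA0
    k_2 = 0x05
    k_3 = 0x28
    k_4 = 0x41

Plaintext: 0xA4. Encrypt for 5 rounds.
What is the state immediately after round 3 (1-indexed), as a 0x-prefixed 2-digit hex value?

s_0 = plaintext = 0xA4
s_1 = Round(s_0, k_0) = 0xA9
s_2 = Round(s_1, k_1) = 0x39
s_3 = Round(s_2, k_2) = 0x93
s_4 = Round(s_3, k_3) = 0x44
s_5 = Round(s_4, k_4) = 0x9C

0x93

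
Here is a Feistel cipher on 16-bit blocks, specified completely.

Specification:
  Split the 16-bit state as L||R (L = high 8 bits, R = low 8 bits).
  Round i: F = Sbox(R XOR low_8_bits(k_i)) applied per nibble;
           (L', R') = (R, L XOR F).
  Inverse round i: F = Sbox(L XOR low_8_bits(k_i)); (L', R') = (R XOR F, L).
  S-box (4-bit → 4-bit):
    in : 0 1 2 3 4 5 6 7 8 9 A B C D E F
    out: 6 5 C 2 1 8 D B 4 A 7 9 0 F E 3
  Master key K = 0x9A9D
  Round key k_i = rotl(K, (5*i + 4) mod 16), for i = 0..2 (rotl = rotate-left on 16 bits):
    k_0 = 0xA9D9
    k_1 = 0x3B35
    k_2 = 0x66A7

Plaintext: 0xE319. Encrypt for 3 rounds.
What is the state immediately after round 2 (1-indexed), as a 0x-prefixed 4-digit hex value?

s_0 = plaintext = 0xE319
s_1 = Round(s_0, k_0) = 0x19E5
s_2 = Round(s_1, k_1) = 0xE5EF
s_3 = Round(s_2, k_2) = 0xEFF1

0xE5EF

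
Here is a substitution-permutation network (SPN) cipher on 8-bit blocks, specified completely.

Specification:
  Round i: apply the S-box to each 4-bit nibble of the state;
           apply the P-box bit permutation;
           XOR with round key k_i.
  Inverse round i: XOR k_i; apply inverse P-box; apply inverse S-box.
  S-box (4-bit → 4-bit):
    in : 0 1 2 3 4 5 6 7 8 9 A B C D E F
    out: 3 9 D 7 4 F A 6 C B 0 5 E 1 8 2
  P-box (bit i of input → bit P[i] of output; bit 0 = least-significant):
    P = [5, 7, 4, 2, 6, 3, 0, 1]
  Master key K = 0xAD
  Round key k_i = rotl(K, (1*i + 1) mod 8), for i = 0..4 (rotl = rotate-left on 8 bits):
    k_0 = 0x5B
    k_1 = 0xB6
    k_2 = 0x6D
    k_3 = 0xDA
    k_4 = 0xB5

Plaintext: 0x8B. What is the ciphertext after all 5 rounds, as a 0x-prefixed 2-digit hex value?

s_0 = plaintext = 0x8B
s_1 = Round(s_0, k_0) = 0x68
s_2 = Round(s_1, k_1) = 0xA8
s_3 = Round(s_2, k_2) = 0x79
s_4 = Round(s_3, k_3) = 0x77
s_5 = Round(s_4, k_4) = 0x2C

0x2C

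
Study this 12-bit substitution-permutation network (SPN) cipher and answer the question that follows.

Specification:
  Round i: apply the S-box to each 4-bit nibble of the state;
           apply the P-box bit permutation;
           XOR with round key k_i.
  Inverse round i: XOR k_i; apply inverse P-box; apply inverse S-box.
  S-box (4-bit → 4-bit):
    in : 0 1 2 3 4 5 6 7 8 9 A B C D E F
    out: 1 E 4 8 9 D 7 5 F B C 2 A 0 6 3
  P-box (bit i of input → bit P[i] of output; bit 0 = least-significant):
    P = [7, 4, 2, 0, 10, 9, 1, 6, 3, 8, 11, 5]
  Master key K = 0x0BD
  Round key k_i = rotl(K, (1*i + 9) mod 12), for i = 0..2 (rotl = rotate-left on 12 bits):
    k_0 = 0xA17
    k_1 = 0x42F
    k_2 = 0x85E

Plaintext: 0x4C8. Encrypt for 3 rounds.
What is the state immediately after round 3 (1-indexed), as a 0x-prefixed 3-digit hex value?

s_0 = plaintext = 0x4C8
s_1 = Round(s_0, k_0) = 0x8EA
s_2 = Round(s_1, k_1) = 0xF00
s_3 = Round(s_2, k_2) = 0xDD6

0xDD6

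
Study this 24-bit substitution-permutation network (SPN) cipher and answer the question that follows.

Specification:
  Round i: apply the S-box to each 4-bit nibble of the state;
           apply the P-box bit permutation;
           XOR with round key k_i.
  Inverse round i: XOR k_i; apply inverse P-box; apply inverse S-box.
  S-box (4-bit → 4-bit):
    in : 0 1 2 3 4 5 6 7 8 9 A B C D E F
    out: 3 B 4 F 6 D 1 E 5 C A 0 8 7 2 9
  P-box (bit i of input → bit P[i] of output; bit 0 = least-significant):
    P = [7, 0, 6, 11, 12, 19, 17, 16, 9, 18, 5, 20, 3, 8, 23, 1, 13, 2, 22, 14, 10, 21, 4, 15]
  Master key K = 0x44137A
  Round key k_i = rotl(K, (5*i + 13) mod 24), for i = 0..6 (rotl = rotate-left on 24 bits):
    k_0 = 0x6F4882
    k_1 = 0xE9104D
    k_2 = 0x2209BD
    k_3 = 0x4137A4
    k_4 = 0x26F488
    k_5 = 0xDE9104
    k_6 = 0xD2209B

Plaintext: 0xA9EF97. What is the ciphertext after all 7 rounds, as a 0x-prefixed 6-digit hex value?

s_0 = plaintext = 0xA9EF97
s_1 = Round(s_0, k_0) = 0x1C83C3
s_2 = Round(s_1, k_1) = 0x5CDEA4
s_3 = Round(s_2, k_2) = 0xAFCCE4
s_4 = Round(s_3, k_3) = 0x79D7E7
s_5 = Round(s_4, k_4) = 0xDA3DF1
s_6 = Round(s_5, k_5) = 0x7BCEBB
s_7 = Round(s_6, k_6) = 0xF6A089

0xF6A089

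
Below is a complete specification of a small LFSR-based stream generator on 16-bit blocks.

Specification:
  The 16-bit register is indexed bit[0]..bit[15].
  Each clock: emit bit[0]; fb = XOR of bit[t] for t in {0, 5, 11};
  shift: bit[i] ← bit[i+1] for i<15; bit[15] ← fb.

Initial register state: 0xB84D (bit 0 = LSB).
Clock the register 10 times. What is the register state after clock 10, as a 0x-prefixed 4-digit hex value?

reg_0 = 0xB84D
clock 1: out=1, reg = 0x5C26
clock 2: out=0, reg = 0x2E13
clock 3: out=1, reg = 0x1709
clock 4: out=1, reg = 0x8B84
clock 5: out=0, reg = 0xC5C2
clock 6: out=0, reg = 0x62E1
clock 7: out=1, reg = 0x3170
clock 8: out=0, reg = 0x98B8
clock 9: out=0, reg = 0x4C5C
clock 10: out=0, reg = 0xA62E

0xA62E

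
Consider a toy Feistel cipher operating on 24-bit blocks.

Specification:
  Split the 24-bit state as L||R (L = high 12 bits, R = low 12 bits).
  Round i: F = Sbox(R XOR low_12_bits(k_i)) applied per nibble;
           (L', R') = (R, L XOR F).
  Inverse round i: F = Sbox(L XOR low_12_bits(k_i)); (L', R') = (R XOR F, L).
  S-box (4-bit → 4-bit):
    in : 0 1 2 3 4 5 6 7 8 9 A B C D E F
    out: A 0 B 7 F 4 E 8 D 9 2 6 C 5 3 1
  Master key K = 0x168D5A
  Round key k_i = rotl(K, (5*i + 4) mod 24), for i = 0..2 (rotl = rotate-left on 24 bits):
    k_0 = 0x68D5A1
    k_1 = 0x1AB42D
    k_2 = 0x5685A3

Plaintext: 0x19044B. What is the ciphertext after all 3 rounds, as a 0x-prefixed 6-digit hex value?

s_0 = plaintext = 0x19044B
s_1 = Round(s_0, k_0) = 0x44B1A2
s_2 = Round(s_1, k_1) = 0x1A209A
s_3 = Round(s_2, k_2) = 0x09A5DB

0x09A5DB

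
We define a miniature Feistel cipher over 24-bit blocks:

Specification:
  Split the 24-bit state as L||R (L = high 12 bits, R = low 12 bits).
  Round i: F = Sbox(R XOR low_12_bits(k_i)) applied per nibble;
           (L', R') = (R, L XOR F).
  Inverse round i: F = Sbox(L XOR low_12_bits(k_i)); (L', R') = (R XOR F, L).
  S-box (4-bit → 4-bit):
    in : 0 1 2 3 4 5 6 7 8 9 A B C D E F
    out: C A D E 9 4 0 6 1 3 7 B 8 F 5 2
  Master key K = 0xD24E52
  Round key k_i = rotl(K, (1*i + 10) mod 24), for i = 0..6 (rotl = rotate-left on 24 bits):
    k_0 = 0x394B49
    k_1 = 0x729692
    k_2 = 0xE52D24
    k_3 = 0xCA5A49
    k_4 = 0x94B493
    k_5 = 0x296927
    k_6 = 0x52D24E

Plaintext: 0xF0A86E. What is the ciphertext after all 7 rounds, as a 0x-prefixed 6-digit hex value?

s_0 = plaintext = 0xF0A86E
s_1 = Round(s_0, k_0) = 0x86E1DC
s_2 = Round(s_1, k_1) = 0x1DCEFB
s_3 = Round(s_2, k_2) = 0xEFBF2E
s_4 = Round(s_3, k_3) = 0xF2EAFD
s_5 = Round(s_4, k_4) = 0xAFDA2B
s_6 = Round(s_5, k_5) = 0xA2B435
s_7 = Round(s_6, k_6) = 0x435A40

0x435A40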